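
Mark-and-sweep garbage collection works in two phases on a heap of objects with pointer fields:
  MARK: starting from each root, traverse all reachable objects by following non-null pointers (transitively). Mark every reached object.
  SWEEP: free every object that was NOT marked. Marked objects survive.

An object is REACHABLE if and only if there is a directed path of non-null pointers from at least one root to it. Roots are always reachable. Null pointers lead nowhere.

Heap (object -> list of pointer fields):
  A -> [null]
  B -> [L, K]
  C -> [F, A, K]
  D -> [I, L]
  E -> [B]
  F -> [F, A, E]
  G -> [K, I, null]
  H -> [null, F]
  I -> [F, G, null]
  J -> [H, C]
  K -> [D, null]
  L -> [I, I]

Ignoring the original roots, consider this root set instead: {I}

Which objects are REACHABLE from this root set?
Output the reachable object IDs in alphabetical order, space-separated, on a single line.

Answer: A B D E F G I K L

Derivation:
Roots: I
Mark I: refs=F G null, marked=I
Mark F: refs=F A E, marked=F I
Mark G: refs=K I null, marked=F G I
Mark A: refs=null, marked=A F G I
Mark E: refs=B, marked=A E F G I
Mark K: refs=D null, marked=A E F G I K
Mark B: refs=L K, marked=A B E F G I K
Mark D: refs=I L, marked=A B D E F G I K
Mark L: refs=I I, marked=A B D E F G I K L
Unmarked (collected): C H J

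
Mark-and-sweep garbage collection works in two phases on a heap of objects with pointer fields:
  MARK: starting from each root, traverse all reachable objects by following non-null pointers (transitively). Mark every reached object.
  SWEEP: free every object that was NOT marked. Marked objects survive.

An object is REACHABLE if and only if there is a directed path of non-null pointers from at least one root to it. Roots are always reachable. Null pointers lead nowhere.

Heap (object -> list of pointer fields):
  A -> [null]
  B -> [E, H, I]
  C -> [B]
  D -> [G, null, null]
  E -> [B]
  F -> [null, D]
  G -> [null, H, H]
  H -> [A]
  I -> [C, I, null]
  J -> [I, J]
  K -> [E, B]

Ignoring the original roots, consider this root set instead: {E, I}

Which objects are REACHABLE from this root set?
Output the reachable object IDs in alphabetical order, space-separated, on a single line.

Answer: A B C E H I

Derivation:
Roots: E I
Mark E: refs=B, marked=E
Mark I: refs=C I null, marked=E I
Mark B: refs=E H I, marked=B E I
Mark C: refs=B, marked=B C E I
Mark H: refs=A, marked=B C E H I
Mark A: refs=null, marked=A B C E H I
Unmarked (collected): D F G J K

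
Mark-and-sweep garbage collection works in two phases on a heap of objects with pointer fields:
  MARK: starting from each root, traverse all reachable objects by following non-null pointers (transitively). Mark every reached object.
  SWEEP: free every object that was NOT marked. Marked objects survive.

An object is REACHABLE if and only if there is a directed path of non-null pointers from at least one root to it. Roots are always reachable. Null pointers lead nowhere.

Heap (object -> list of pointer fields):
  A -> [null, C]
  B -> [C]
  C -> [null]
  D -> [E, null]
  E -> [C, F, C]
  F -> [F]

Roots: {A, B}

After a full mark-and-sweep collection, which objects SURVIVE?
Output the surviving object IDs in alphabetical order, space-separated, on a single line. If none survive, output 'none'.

Answer: A B C

Derivation:
Roots: A B
Mark A: refs=null C, marked=A
Mark B: refs=C, marked=A B
Mark C: refs=null, marked=A B C
Unmarked (collected): D E F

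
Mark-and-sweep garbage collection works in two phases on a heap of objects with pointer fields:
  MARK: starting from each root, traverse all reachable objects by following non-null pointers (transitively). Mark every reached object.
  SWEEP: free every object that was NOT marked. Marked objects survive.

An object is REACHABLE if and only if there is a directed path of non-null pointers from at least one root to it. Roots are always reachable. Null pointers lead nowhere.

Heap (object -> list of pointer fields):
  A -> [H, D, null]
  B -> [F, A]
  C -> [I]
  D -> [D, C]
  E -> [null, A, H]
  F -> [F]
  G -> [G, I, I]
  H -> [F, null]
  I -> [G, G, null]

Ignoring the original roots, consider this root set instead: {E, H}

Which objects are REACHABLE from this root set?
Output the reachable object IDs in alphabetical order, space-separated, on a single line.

Roots: E H
Mark E: refs=null A H, marked=E
Mark H: refs=F null, marked=E H
Mark A: refs=H D null, marked=A E H
Mark F: refs=F, marked=A E F H
Mark D: refs=D C, marked=A D E F H
Mark C: refs=I, marked=A C D E F H
Mark I: refs=G G null, marked=A C D E F H I
Mark G: refs=G I I, marked=A C D E F G H I
Unmarked (collected): B

Answer: A C D E F G H I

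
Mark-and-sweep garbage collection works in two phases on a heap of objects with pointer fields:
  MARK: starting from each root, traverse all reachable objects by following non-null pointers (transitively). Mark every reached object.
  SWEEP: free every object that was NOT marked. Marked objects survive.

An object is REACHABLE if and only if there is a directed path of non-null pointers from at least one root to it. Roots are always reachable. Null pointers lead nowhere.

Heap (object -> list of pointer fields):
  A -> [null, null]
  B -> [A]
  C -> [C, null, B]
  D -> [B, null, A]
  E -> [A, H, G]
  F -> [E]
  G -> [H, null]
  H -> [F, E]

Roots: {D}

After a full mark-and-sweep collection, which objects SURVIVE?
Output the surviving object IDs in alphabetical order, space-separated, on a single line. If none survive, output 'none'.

Answer: A B D

Derivation:
Roots: D
Mark D: refs=B null A, marked=D
Mark B: refs=A, marked=B D
Mark A: refs=null null, marked=A B D
Unmarked (collected): C E F G H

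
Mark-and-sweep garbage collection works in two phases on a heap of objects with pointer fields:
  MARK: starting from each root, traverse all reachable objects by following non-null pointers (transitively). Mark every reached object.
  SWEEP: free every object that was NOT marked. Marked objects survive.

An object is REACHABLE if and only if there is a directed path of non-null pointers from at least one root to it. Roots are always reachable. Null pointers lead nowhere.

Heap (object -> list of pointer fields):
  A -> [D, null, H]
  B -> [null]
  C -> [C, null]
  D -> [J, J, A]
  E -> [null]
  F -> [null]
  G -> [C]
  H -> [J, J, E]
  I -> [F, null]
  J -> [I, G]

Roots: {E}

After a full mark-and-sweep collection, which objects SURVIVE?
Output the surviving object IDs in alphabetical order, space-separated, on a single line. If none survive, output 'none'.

Roots: E
Mark E: refs=null, marked=E
Unmarked (collected): A B C D F G H I J

Answer: E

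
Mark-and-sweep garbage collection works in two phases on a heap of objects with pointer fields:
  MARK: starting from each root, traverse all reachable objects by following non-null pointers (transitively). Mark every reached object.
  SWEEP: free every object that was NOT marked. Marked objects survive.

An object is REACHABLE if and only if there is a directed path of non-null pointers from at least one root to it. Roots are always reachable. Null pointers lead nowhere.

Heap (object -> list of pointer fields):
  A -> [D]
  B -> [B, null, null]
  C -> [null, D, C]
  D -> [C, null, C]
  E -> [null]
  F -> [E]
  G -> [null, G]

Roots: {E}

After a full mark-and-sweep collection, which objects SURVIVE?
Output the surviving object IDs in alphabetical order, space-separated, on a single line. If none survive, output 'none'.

Roots: E
Mark E: refs=null, marked=E
Unmarked (collected): A B C D F G

Answer: E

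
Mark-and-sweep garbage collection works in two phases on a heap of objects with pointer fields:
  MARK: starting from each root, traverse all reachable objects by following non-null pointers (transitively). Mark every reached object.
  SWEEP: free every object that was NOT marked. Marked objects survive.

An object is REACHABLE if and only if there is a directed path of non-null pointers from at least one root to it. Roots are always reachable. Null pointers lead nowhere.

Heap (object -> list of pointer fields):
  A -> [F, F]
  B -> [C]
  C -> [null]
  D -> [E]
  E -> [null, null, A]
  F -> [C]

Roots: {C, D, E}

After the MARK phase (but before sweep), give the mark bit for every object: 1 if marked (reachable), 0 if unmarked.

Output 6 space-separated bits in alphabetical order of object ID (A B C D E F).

Roots: C D E
Mark C: refs=null, marked=C
Mark D: refs=E, marked=C D
Mark E: refs=null null A, marked=C D E
Mark A: refs=F F, marked=A C D E
Mark F: refs=C, marked=A C D E F
Unmarked (collected): B

Answer: 1 0 1 1 1 1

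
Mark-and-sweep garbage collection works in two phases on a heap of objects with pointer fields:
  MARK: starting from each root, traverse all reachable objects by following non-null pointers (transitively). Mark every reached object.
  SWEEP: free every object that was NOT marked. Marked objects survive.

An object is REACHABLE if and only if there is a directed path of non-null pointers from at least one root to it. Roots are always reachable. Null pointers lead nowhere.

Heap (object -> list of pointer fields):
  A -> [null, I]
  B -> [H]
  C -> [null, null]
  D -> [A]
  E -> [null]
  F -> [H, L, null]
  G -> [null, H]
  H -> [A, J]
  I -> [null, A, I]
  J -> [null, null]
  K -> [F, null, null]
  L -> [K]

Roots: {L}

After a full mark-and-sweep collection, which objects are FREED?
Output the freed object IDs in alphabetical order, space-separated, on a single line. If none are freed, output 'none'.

Answer: B C D E G

Derivation:
Roots: L
Mark L: refs=K, marked=L
Mark K: refs=F null null, marked=K L
Mark F: refs=H L null, marked=F K L
Mark H: refs=A J, marked=F H K L
Mark A: refs=null I, marked=A F H K L
Mark J: refs=null null, marked=A F H J K L
Mark I: refs=null A I, marked=A F H I J K L
Unmarked (collected): B C D E G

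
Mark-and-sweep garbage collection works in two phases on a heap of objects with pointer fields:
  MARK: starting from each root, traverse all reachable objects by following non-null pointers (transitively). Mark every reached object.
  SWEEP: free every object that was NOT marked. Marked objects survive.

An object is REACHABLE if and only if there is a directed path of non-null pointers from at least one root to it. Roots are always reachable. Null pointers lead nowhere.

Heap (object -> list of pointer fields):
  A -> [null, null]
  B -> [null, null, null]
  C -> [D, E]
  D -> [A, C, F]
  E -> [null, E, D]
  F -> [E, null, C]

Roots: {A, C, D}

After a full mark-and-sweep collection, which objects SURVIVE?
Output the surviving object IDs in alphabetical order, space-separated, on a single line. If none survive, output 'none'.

Answer: A C D E F

Derivation:
Roots: A C D
Mark A: refs=null null, marked=A
Mark C: refs=D E, marked=A C
Mark D: refs=A C F, marked=A C D
Mark E: refs=null E D, marked=A C D E
Mark F: refs=E null C, marked=A C D E F
Unmarked (collected): B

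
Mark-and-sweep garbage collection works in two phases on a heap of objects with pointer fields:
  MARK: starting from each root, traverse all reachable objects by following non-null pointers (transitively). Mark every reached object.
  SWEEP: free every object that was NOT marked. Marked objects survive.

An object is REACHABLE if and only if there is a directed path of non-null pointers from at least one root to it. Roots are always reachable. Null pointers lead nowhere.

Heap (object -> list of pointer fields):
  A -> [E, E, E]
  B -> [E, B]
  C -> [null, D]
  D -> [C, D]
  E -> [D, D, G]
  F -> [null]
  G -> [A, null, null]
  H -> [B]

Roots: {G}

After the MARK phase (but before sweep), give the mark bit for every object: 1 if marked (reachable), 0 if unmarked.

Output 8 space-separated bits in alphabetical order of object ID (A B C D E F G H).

Roots: G
Mark G: refs=A null null, marked=G
Mark A: refs=E E E, marked=A G
Mark E: refs=D D G, marked=A E G
Mark D: refs=C D, marked=A D E G
Mark C: refs=null D, marked=A C D E G
Unmarked (collected): B F H

Answer: 1 0 1 1 1 0 1 0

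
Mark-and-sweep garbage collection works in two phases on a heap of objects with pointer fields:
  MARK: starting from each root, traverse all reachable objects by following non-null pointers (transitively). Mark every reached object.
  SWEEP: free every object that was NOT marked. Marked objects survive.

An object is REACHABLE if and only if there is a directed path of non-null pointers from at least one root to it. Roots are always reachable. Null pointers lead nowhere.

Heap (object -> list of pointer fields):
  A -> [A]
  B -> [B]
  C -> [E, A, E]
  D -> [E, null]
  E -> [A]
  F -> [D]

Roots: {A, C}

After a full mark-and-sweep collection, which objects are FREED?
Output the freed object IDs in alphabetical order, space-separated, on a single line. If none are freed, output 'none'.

Answer: B D F

Derivation:
Roots: A C
Mark A: refs=A, marked=A
Mark C: refs=E A E, marked=A C
Mark E: refs=A, marked=A C E
Unmarked (collected): B D F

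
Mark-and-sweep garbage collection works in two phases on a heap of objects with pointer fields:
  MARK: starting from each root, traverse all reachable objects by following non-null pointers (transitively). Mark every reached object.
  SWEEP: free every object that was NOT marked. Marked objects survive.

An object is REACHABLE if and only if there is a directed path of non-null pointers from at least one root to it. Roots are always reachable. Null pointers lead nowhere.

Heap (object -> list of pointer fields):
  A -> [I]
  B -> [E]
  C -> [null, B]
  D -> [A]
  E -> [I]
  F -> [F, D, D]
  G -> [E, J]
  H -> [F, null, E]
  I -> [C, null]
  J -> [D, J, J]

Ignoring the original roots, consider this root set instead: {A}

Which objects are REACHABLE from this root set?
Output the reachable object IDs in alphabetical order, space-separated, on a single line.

Answer: A B C E I

Derivation:
Roots: A
Mark A: refs=I, marked=A
Mark I: refs=C null, marked=A I
Mark C: refs=null B, marked=A C I
Mark B: refs=E, marked=A B C I
Mark E: refs=I, marked=A B C E I
Unmarked (collected): D F G H J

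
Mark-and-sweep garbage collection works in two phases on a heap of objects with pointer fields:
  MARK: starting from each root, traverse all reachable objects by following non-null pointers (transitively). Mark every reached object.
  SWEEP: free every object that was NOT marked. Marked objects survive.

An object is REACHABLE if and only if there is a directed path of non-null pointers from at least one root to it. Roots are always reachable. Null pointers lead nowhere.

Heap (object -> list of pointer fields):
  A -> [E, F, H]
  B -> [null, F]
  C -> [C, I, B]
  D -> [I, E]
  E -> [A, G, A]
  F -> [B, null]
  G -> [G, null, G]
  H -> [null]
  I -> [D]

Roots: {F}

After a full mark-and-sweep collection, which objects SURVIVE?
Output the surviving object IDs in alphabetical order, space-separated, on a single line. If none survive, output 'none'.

Roots: F
Mark F: refs=B null, marked=F
Mark B: refs=null F, marked=B F
Unmarked (collected): A C D E G H I

Answer: B F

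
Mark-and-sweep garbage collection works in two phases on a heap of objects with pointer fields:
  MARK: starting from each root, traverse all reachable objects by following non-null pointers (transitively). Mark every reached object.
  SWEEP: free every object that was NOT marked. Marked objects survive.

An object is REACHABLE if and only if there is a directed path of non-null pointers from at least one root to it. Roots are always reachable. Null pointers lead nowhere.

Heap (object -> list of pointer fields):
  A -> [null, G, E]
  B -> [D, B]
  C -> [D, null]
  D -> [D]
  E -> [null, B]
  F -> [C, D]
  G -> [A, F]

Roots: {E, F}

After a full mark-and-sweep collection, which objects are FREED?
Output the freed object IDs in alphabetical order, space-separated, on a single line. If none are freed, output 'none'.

Answer: A G

Derivation:
Roots: E F
Mark E: refs=null B, marked=E
Mark F: refs=C D, marked=E F
Mark B: refs=D B, marked=B E F
Mark C: refs=D null, marked=B C E F
Mark D: refs=D, marked=B C D E F
Unmarked (collected): A G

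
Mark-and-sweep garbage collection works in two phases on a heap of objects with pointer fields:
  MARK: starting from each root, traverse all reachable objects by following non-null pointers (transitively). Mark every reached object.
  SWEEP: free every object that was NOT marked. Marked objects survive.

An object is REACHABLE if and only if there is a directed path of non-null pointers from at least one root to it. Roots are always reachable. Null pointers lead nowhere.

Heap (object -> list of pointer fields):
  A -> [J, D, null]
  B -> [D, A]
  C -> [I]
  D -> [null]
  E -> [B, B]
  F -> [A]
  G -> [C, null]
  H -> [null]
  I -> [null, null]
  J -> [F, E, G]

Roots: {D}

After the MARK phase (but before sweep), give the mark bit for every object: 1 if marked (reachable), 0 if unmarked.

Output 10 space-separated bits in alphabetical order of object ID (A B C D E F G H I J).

Roots: D
Mark D: refs=null, marked=D
Unmarked (collected): A B C E F G H I J

Answer: 0 0 0 1 0 0 0 0 0 0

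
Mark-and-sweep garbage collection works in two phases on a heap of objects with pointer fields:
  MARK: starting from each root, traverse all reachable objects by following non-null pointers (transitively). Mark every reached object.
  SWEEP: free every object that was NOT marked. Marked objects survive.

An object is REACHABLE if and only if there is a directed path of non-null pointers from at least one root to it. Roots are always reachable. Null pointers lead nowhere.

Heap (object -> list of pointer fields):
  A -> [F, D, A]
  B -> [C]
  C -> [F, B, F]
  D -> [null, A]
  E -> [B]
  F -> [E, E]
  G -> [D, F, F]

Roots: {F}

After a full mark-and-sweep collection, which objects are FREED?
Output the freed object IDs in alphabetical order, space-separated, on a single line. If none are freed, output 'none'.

Roots: F
Mark F: refs=E E, marked=F
Mark E: refs=B, marked=E F
Mark B: refs=C, marked=B E F
Mark C: refs=F B F, marked=B C E F
Unmarked (collected): A D G

Answer: A D G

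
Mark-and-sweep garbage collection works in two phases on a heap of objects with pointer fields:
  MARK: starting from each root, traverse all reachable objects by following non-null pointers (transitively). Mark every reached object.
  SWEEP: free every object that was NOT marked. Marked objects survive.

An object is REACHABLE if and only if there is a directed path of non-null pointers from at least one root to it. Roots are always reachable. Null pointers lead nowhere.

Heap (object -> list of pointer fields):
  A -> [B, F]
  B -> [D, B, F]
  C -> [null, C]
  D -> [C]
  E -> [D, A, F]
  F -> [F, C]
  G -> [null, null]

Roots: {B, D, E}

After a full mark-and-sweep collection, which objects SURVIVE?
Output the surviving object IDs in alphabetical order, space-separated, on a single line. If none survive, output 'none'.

Answer: A B C D E F

Derivation:
Roots: B D E
Mark B: refs=D B F, marked=B
Mark D: refs=C, marked=B D
Mark E: refs=D A F, marked=B D E
Mark F: refs=F C, marked=B D E F
Mark C: refs=null C, marked=B C D E F
Mark A: refs=B F, marked=A B C D E F
Unmarked (collected): G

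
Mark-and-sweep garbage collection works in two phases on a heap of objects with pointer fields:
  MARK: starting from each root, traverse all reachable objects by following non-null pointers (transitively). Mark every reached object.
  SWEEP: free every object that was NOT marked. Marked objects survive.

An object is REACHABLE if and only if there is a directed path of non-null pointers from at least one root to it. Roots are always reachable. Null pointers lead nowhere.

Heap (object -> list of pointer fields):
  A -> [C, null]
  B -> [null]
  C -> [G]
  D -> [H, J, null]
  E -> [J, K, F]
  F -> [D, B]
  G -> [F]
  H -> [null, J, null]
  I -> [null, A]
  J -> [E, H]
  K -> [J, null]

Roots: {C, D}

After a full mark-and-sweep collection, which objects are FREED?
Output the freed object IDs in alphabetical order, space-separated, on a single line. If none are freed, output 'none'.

Roots: C D
Mark C: refs=G, marked=C
Mark D: refs=H J null, marked=C D
Mark G: refs=F, marked=C D G
Mark H: refs=null J null, marked=C D G H
Mark J: refs=E H, marked=C D G H J
Mark F: refs=D B, marked=C D F G H J
Mark E: refs=J K F, marked=C D E F G H J
Mark B: refs=null, marked=B C D E F G H J
Mark K: refs=J null, marked=B C D E F G H J K
Unmarked (collected): A I

Answer: A I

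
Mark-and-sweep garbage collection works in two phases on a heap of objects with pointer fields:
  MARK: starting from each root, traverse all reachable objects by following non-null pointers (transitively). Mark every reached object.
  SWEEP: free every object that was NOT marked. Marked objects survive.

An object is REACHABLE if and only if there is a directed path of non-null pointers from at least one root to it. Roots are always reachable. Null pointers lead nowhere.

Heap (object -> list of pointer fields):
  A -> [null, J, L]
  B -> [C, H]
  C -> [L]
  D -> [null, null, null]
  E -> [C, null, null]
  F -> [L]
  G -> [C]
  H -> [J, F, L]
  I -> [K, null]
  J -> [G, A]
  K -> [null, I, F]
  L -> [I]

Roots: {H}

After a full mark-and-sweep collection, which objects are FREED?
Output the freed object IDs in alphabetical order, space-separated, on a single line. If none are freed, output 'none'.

Roots: H
Mark H: refs=J F L, marked=H
Mark J: refs=G A, marked=H J
Mark F: refs=L, marked=F H J
Mark L: refs=I, marked=F H J L
Mark G: refs=C, marked=F G H J L
Mark A: refs=null J L, marked=A F G H J L
Mark I: refs=K null, marked=A F G H I J L
Mark C: refs=L, marked=A C F G H I J L
Mark K: refs=null I F, marked=A C F G H I J K L
Unmarked (collected): B D E

Answer: B D E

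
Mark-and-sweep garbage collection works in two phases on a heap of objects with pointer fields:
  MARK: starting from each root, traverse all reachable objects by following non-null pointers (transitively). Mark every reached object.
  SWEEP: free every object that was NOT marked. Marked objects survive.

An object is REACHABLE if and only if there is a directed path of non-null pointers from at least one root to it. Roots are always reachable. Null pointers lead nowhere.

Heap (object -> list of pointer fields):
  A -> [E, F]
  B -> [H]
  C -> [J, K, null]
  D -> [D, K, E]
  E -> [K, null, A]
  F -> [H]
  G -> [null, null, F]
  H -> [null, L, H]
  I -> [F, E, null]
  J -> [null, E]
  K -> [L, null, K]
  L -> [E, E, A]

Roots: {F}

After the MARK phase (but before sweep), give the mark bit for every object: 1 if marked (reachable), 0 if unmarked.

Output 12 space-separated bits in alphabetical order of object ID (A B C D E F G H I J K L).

Answer: 1 0 0 0 1 1 0 1 0 0 1 1

Derivation:
Roots: F
Mark F: refs=H, marked=F
Mark H: refs=null L H, marked=F H
Mark L: refs=E E A, marked=F H L
Mark E: refs=K null A, marked=E F H L
Mark A: refs=E F, marked=A E F H L
Mark K: refs=L null K, marked=A E F H K L
Unmarked (collected): B C D G I J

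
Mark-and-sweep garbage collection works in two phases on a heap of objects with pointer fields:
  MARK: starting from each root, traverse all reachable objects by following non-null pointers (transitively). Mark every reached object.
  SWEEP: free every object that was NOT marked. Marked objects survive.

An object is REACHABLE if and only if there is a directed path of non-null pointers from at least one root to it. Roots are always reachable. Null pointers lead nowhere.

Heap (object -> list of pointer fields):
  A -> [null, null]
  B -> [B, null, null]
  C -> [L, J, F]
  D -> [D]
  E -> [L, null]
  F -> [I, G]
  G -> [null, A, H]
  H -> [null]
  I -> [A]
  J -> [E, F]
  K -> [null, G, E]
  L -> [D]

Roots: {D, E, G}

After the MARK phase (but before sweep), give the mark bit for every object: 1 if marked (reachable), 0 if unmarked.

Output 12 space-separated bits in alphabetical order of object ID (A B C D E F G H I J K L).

Answer: 1 0 0 1 1 0 1 1 0 0 0 1

Derivation:
Roots: D E G
Mark D: refs=D, marked=D
Mark E: refs=L null, marked=D E
Mark G: refs=null A H, marked=D E G
Mark L: refs=D, marked=D E G L
Mark A: refs=null null, marked=A D E G L
Mark H: refs=null, marked=A D E G H L
Unmarked (collected): B C F I J K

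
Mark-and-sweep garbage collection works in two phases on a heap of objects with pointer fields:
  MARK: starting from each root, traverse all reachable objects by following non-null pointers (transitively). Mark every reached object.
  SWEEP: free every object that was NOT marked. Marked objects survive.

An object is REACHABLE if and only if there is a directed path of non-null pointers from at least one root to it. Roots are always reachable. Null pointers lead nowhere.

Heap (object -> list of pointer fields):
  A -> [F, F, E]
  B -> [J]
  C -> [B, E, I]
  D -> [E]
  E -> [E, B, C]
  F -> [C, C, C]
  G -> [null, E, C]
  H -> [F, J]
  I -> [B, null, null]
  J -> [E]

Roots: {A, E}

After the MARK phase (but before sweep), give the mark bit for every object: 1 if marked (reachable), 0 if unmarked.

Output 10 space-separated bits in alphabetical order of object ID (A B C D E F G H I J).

Answer: 1 1 1 0 1 1 0 0 1 1

Derivation:
Roots: A E
Mark A: refs=F F E, marked=A
Mark E: refs=E B C, marked=A E
Mark F: refs=C C C, marked=A E F
Mark B: refs=J, marked=A B E F
Mark C: refs=B E I, marked=A B C E F
Mark J: refs=E, marked=A B C E F J
Mark I: refs=B null null, marked=A B C E F I J
Unmarked (collected): D G H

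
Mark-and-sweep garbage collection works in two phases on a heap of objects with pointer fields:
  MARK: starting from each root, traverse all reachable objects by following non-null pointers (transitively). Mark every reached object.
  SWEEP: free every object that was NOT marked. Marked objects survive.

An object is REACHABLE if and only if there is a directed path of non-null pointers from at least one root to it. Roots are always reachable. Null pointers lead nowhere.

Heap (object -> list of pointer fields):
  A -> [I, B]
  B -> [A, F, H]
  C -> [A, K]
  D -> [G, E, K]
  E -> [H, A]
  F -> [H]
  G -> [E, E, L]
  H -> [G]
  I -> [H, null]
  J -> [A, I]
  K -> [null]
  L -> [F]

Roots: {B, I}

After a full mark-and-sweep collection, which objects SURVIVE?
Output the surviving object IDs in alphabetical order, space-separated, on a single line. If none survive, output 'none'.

Answer: A B E F G H I L

Derivation:
Roots: B I
Mark B: refs=A F H, marked=B
Mark I: refs=H null, marked=B I
Mark A: refs=I B, marked=A B I
Mark F: refs=H, marked=A B F I
Mark H: refs=G, marked=A B F H I
Mark G: refs=E E L, marked=A B F G H I
Mark E: refs=H A, marked=A B E F G H I
Mark L: refs=F, marked=A B E F G H I L
Unmarked (collected): C D J K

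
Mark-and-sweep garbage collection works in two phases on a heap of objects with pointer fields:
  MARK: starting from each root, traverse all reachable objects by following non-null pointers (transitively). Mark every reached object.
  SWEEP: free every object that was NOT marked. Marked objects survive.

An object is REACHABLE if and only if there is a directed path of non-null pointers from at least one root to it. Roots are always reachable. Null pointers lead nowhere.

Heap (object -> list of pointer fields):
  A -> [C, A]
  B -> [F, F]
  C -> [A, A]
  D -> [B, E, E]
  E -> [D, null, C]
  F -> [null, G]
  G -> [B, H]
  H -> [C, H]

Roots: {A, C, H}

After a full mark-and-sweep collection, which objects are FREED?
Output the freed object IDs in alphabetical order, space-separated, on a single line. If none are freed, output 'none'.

Answer: B D E F G

Derivation:
Roots: A C H
Mark A: refs=C A, marked=A
Mark C: refs=A A, marked=A C
Mark H: refs=C H, marked=A C H
Unmarked (collected): B D E F G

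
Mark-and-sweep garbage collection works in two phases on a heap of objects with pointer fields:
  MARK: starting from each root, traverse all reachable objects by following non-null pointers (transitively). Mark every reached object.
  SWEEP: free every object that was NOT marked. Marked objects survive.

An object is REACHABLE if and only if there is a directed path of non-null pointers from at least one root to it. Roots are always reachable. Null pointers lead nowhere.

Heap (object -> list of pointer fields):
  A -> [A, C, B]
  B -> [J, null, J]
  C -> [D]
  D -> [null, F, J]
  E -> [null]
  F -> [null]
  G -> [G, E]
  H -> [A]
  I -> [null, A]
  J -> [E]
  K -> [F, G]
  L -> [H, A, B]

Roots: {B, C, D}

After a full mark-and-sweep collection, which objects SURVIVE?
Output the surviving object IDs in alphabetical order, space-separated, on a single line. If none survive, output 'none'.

Answer: B C D E F J

Derivation:
Roots: B C D
Mark B: refs=J null J, marked=B
Mark C: refs=D, marked=B C
Mark D: refs=null F J, marked=B C D
Mark J: refs=E, marked=B C D J
Mark F: refs=null, marked=B C D F J
Mark E: refs=null, marked=B C D E F J
Unmarked (collected): A G H I K L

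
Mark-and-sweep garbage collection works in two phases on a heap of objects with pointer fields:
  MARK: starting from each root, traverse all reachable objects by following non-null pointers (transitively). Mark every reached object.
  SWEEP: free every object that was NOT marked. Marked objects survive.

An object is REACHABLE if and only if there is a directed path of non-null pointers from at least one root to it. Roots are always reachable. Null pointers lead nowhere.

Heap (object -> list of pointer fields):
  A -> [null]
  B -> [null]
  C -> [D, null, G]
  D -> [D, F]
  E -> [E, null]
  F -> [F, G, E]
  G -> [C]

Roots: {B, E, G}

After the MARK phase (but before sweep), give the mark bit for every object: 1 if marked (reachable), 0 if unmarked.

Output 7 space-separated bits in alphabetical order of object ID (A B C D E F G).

Answer: 0 1 1 1 1 1 1

Derivation:
Roots: B E G
Mark B: refs=null, marked=B
Mark E: refs=E null, marked=B E
Mark G: refs=C, marked=B E G
Mark C: refs=D null G, marked=B C E G
Mark D: refs=D F, marked=B C D E G
Mark F: refs=F G E, marked=B C D E F G
Unmarked (collected): A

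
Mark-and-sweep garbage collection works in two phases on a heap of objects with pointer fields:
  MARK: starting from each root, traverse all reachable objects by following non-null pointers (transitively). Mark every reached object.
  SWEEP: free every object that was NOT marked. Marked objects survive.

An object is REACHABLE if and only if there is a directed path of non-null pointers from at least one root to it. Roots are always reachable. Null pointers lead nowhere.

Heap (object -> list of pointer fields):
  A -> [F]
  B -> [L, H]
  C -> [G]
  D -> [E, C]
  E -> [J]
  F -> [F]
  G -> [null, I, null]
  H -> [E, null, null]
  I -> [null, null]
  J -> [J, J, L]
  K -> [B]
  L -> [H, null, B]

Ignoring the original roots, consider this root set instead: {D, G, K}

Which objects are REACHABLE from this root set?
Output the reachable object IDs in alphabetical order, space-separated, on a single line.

Roots: D G K
Mark D: refs=E C, marked=D
Mark G: refs=null I null, marked=D G
Mark K: refs=B, marked=D G K
Mark E: refs=J, marked=D E G K
Mark C: refs=G, marked=C D E G K
Mark I: refs=null null, marked=C D E G I K
Mark B: refs=L H, marked=B C D E G I K
Mark J: refs=J J L, marked=B C D E G I J K
Mark L: refs=H null B, marked=B C D E G I J K L
Mark H: refs=E null null, marked=B C D E G H I J K L
Unmarked (collected): A F

Answer: B C D E G H I J K L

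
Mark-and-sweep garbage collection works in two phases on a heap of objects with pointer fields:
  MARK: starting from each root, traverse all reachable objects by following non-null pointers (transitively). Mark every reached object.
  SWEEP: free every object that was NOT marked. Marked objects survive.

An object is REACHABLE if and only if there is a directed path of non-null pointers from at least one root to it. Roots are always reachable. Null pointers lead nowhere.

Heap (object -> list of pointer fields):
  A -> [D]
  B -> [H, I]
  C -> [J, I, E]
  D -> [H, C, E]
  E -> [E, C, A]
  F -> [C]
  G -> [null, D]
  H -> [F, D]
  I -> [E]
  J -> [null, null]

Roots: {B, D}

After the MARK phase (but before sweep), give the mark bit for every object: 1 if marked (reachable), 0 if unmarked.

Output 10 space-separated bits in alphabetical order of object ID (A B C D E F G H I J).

Answer: 1 1 1 1 1 1 0 1 1 1

Derivation:
Roots: B D
Mark B: refs=H I, marked=B
Mark D: refs=H C E, marked=B D
Mark H: refs=F D, marked=B D H
Mark I: refs=E, marked=B D H I
Mark C: refs=J I E, marked=B C D H I
Mark E: refs=E C A, marked=B C D E H I
Mark F: refs=C, marked=B C D E F H I
Mark J: refs=null null, marked=B C D E F H I J
Mark A: refs=D, marked=A B C D E F H I J
Unmarked (collected): G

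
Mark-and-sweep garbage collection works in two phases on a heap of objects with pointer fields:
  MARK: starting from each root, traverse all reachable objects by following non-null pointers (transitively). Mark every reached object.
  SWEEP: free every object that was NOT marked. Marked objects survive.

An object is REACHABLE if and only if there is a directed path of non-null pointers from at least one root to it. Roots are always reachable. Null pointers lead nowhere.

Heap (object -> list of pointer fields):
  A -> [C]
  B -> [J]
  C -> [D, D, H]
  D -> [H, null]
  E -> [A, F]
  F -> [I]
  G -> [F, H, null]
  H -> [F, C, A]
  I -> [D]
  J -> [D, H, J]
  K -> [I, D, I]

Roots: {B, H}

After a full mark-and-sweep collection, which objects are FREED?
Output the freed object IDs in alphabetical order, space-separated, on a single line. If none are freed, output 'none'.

Answer: E G K

Derivation:
Roots: B H
Mark B: refs=J, marked=B
Mark H: refs=F C A, marked=B H
Mark J: refs=D H J, marked=B H J
Mark F: refs=I, marked=B F H J
Mark C: refs=D D H, marked=B C F H J
Mark A: refs=C, marked=A B C F H J
Mark D: refs=H null, marked=A B C D F H J
Mark I: refs=D, marked=A B C D F H I J
Unmarked (collected): E G K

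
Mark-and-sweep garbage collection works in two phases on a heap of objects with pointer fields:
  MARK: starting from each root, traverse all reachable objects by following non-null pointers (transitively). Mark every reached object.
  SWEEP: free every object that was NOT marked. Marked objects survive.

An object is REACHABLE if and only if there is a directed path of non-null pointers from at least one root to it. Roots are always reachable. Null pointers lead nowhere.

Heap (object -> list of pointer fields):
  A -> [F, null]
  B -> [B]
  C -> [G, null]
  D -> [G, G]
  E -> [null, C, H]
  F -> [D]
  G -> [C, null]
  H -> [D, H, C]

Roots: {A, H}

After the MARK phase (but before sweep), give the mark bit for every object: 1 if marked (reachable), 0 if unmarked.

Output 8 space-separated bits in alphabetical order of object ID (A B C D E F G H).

Roots: A H
Mark A: refs=F null, marked=A
Mark H: refs=D H C, marked=A H
Mark F: refs=D, marked=A F H
Mark D: refs=G G, marked=A D F H
Mark C: refs=G null, marked=A C D F H
Mark G: refs=C null, marked=A C D F G H
Unmarked (collected): B E

Answer: 1 0 1 1 0 1 1 1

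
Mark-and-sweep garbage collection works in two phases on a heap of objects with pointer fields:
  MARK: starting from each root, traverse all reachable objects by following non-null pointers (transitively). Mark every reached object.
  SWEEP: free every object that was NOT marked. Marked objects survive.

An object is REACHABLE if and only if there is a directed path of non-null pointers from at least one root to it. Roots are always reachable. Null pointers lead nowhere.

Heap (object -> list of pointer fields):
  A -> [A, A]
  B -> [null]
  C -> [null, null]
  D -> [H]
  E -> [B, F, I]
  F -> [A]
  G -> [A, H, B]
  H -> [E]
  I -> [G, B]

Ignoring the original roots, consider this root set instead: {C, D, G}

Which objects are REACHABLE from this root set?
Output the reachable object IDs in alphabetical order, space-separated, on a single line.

Roots: C D G
Mark C: refs=null null, marked=C
Mark D: refs=H, marked=C D
Mark G: refs=A H B, marked=C D G
Mark H: refs=E, marked=C D G H
Mark A: refs=A A, marked=A C D G H
Mark B: refs=null, marked=A B C D G H
Mark E: refs=B F I, marked=A B C D E G H
Mark F: refs=A, marked=A B C D E F G H
Mark I: refs=G B, marked=A B C D E F G H I
Unmarked (collected): (none)

Answer: A B C D E F G H I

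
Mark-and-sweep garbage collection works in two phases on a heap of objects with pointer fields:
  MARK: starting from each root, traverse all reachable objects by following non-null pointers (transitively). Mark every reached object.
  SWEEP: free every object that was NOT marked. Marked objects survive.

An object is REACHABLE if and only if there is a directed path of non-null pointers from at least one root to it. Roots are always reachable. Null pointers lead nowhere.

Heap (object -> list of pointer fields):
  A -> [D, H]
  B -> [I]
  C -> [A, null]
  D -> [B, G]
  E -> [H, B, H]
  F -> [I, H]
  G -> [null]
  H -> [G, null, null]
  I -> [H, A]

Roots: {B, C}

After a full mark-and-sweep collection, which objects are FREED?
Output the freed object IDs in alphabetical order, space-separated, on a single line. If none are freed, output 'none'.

Answer: E F

Derivation:
Roots: B C
Mark B: refs=I, marked=B
Mark C: refs=A null, marked=B C
Mark I: refs=H A, marked=B C I
Mark A: refs=D H, marked=A B C I
Mark H: refs=G null null, marked=A B C H I
Mark D: refs=B G, marked=A B C D H I
Mark G: refs=null, marked=A B C D G H I
Unmarked (collected): E F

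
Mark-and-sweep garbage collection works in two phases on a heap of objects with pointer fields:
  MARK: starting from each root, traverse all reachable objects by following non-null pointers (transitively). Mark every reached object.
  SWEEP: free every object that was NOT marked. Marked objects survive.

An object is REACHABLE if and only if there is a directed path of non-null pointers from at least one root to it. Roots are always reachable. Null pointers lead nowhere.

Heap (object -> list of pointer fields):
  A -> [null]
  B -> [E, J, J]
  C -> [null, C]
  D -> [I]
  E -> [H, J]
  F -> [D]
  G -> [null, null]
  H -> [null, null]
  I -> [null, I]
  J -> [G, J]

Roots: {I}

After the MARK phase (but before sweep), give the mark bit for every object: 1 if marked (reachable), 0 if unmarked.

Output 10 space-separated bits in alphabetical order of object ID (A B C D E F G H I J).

Roots: I
Mark I: refs=null I, marked=I
Unmarked (collected): A B C D E F G H J

Answer: 0 0 0 0 0 0 0 0 1 0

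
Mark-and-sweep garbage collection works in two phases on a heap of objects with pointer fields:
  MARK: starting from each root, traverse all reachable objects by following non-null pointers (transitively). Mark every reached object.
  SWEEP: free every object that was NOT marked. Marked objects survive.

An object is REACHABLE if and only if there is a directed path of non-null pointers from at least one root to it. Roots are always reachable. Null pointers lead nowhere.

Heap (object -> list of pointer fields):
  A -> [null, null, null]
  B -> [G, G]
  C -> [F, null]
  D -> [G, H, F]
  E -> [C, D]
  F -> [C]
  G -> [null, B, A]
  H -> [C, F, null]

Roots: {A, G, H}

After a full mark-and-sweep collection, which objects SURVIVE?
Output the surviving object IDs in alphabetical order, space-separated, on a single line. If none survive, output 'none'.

Answer: A B C F G H

Derivation:
Roots: A G H
Mark A: refs=null null null, marked=A
Mark G: refs=null B A, marked=A G
Mark H: refs=C F null, marked=A G H
Mark B: refs=G G, marked=A B G H
Mark C: refs=F null, marked=A B C G H
Mark F: refs=C, marked=A B C F G H
Unmarked (collected): D E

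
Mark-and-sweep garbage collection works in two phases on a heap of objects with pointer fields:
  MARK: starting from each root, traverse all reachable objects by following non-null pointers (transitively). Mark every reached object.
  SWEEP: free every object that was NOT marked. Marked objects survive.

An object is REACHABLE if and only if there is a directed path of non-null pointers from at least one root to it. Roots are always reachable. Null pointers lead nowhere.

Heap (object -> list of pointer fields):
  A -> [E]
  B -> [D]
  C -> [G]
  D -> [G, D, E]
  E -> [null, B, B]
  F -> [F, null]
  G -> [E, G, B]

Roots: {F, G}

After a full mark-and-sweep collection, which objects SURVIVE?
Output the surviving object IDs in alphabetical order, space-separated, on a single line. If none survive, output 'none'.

Answer: B D E F G

Derivation:
Roots: F G
Mark F: refs=F null, marked=F
Mark G: refs=E G B, marked=F G
Mark E: refs=null B B, marked=E F G
Mark B: refs=D, marked=B E F G
Mark D: refs=G D E, marked=B D E F G
Unmarked (collected): A C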